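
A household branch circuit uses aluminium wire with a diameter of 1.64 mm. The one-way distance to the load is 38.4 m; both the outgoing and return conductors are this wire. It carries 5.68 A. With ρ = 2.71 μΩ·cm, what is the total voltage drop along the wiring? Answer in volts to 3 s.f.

5.60 V

ρ = 2.71 μΩ·cm = 2.71×10^-8 Ω·m
A = π(d/2)² = π(8.2000e-04 m)² = 2.112e-06 m²
Total conductor length (both ways) L = 2 × 38.4 = 76.8 m
R = ρL/A = (2.71×10^-8)(76.8)/(2.112e-06) = 0.9853 Ω
V = IR = 5.68 × 0.9853 = 5.60 V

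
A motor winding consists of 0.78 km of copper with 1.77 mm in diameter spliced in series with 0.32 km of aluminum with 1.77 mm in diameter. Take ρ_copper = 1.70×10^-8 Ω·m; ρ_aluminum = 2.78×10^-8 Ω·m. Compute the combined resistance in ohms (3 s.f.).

Segment 1: A = π(d/2)² = π(8.8500e-04 m)² = 2.461e-06 m²
R₁ = ρL/A = (1.70×10^-8)(780)/(2.461e-06) = 5.389 Ω
R₂ = (2.78×10^-8)(320)/(2.461e-06) = 3.615 Ω
R = R₁ + R₂ = 9.00 Ω

9.00 Ω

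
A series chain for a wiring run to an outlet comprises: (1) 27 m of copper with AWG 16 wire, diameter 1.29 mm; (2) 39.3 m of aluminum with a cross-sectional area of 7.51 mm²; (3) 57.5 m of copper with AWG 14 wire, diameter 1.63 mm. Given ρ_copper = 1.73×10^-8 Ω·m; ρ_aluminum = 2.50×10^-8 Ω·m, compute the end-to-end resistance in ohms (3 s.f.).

Seg 1: A = π(1.29/2 mm)² = π(6.4500e-04 m)² = 1.307e-06 m²
R_1 = (1.73×10^-8)(27)/(1.307e-06) = 0.3574 Ω
Seg 2: A = 7.51 mm² = 7.510e-06 m²
R_2 = (2.50×10^-8)(39.3)/(7.510e-06) = 0.1308 Ω
Seg 3: A = π(1.63/2 mm)² = π(8.1500e-04 m)² = 2.087e-06 m²
R_3 = (1.73×10^-8)(57.5)/(2.087e-06) = 0.4767 Ω
R_total = R_1 + R_2 + R_3 = 0.965 Ω

0.965 Ω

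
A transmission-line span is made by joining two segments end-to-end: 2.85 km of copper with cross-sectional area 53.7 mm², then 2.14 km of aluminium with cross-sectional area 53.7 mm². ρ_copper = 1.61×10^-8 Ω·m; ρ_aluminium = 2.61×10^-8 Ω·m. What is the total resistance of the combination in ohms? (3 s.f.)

Segment 1: A = 53.7 mm² = 5.370e-05 m²
R₁ = ρL/A = (1.61×10^-8)(2850)/(5.370e-05) = 0.8545 Ω
R₂ = (2.61×10^-8)(2140)/(5.370e-05) = 1.04 Ω
R = R₁ + R₂ = 1.89 Ω

1.89 Ω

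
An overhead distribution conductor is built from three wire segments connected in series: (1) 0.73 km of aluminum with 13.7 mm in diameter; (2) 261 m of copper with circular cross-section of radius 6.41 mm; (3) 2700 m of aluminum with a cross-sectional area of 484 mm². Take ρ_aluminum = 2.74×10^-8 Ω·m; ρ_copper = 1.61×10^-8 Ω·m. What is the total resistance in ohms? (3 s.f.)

0.321 Ω

Seg 1: A = π(d/2)² = π(6.8500e-03 m)² = 1.474e-04 m²
R_1 = (2.74×10^-8)(730)/(1.474e-04) = 0.1357 Ω
Seg 2: A = πr² = π(6.4100e-03 m)² = 1.291e-04 m²
R_2 = (1.61×10^-8)(261)/(1.291e-04) = 0.03255 Ω
Seg 3: A = 484 mm² = 4.840e-04 m²
R_3 = (2.74×10^-8)(2700)/(4.840e-04) = 0.1529 Ω
R_total = R_1 + R_2 + R_3 = 0.321 Ω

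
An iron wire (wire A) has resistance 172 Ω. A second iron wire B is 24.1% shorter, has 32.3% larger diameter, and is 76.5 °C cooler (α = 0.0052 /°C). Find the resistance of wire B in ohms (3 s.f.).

R ∝ ρL/d² with ρ ∝ (1+αΔT), so R_B/R_A = (1 − 24.1/100) × (1 + 32.3/100)⁻² × (1 − 0.0052×76.5)
= 0.759 × 0.5713 × 0.6022 = 0.2611
R_B = 0.2611 × 172 = 44.9 Ω

44.9 Ω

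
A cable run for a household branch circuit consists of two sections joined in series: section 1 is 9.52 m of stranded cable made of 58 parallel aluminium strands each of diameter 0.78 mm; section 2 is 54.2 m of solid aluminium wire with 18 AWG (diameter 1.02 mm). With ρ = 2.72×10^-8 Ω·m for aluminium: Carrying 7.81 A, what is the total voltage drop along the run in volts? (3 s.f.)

14.2 V

Section 1: A_strand = π(3.9000e-04)² = 4.778e-07 m²; R₁ = ρL/(N·A_s) = (2.72×10^-8)(9.52)/(58×4.778e-07) = 0.009343 Ω
Section 2: A = π(1.02/2 mm)² = π(5.1000e-04 m)² = 8.171e-07 m²
R₂ = (2.72×10^-8)(54.2)/(8.171e-07) = 1.804 Ω
R = R₁ + R₂ = 1.814 Ω
V = IR = 7.81 × 1.814 = 14.2 V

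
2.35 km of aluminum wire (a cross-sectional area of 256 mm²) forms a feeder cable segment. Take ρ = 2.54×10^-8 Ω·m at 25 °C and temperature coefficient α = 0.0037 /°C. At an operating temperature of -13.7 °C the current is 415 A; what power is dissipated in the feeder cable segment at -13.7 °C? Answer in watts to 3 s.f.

A = 256 mm² = 2.560e-04 m²
R₍25₎ = ρL/A = (2.54×10^-8)(2350)/(2.560e-04) = 0.2332 Ω
R₍-13.7₎ = R₍25₎(1 + αΔT) = 0.2332 × (1 + 0.0037×-38.7) = 0.1998 Ω
P = I²R = (415)² × 0.1998 = 34400 W

34400 W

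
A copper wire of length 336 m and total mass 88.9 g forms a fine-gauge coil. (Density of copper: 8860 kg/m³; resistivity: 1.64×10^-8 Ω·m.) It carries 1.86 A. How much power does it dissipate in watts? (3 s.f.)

638 W

A = m/(density·L) = 0.0889/(8860×336) = 2.9863e-08 m²
R = ρL/A = (1.64×10^-8)(336)/(2.9863e-08) = 184.5 Ω
P = I²R = (1.86)² × 184.5 = 638 W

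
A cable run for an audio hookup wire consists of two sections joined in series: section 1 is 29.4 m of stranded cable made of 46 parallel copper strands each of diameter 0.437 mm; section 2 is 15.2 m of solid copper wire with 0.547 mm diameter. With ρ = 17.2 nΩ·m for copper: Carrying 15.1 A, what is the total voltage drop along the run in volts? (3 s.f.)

17.9 V

ρ = 17.2 nΩ·m = 1.72×10^-8 Ω·m
Section 1: A_strand = π(2.1850e-04)² = 1.500e-07 m²; R₁ = ρL/(N·A_s) = (1.72×10^-8)(29.4)/(46×1.500e-07) = 0.07329 Ω
Section 2: A = π(d/2)² = π(2.7350e-04 m)² = 2.350e-07 m²
R₂ = (1.72×10^-8)(15.2)/(2.350e-07) = 1.113 Ω
R = R₁ + R₂ = 1.186 Ω
V = IR = 15.1 × 1.186 = 17.9 V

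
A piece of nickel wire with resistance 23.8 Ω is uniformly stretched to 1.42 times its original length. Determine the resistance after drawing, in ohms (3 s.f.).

48.0 Ω

Volume constant ⇒ A' = A/k with k = 1.42. R' = ρ(kL)/(A/k) = k²R.
R' = 2.016 × 23.8 = 48.0 Ω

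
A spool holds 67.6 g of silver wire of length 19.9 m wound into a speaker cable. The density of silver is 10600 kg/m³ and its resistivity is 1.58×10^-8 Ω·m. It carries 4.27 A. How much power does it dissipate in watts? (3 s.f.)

17.9 W

A = m/(density·L) = 0.0676/(10600×19.9) = 3.2047e-07 m²
R = ρL/A = (1.58×10^-8)(19.9)/(3.2047e-07) = 0.9811 Ω
P = I²R = (4.27)² × 0.9811 = 17.9 W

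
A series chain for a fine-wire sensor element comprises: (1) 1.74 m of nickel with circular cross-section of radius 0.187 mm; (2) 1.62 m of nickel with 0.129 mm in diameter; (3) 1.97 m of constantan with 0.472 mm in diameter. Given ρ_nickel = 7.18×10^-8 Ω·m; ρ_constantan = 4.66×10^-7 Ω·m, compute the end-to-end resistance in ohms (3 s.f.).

Seg 1: A = πr² = π(1.8700e-04 m)² = 1.099e-07 m²
R_1 = (7.18×10^-8)(1.74)/(1.099e-07) = 1.137 Ω
Seg 2: A = π(d/2)² = π(6.4500e-05 m)² = 1.307e-08 m²
R_2 = (7.18×10^-8)(1.62)/(1.307e-08) = 8.9 Ω
Seg 3: A = π(d/2)² = π(2.3600e-04 m)² = 1.750e-07 m²
R_3 = (4.66×10^-7)(1.97)/(1.750e-07) = 5.247 Ω
R_total = R_1 + R_2 + R_3 = 15.3 Ω

15.3 Ω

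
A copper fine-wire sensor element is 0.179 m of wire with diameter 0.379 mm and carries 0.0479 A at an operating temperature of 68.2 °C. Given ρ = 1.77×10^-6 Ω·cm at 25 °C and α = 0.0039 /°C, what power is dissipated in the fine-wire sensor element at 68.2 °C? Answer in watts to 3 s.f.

ρ = 1.77×10^-6 Ω·cm = 1.77×10^-8 Ω·m
A = π(d/2)² = π(1.8950e-04 m)² = 1.128e-07 m²
R₍25₎ = ρL/A = (1.77×10^-8)(0.179)/(1.128e-07) = 0.02808 Ω
R₍68.2₎ = R₍25₎(1 + αΔT) = 0.02808 × (1 + 0.0039×43.2) = 0.03282 Ω
P = I²R = (0.0479)² × 0.03282 = 7.53×10^-5 W

7.53×10^-5 W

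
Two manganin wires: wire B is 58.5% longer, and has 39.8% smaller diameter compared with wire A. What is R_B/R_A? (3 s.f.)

4.37

R ∝ L/d², so R_B/R_A = (1 + 58.5/100) × (1 − 39.8/100)⁻²
= 1.585 × 2.759 = 4.37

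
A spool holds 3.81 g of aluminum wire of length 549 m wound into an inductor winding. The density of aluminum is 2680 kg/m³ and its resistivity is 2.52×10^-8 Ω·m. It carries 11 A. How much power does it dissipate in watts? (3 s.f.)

6.46×10^5 W

A = m/(density·L) = 0.00381/(2680×549) = 2.5895e-09 m²
R = ρL/A = (2.52×10^-8)(549)/(2.5895e-09) = 5343 Ω
P = I²R = (11)² × 5343 = 6.46×10^5 W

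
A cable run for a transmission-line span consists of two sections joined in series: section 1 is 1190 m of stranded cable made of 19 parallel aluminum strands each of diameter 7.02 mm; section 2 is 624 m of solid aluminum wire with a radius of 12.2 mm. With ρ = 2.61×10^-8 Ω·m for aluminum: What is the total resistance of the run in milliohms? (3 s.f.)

Section 1: A_strand = π(3.5100e-03)² = 3.870e-05 m²; R₁ = ρL/(N·A_s) = (2.61×10^-8)(1190)/(19×3.870e-05) = 0.04223 Ω
Section 2: A = πr² = π(1.2200e-02 m)² = 4.676e-04 m²
R₂ = (2.61×10^-8)(624)/(4.676e-04) = 0.03483 Ω
R = R₁ + R₂ = 77.1 mΩ

77.1 mΩ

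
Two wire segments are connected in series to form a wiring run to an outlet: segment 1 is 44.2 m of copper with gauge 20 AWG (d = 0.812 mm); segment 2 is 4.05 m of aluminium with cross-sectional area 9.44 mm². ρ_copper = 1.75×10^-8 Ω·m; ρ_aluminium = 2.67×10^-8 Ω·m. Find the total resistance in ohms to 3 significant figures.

1.51 Ω

Segment 1: A = π(0.812/2 mm)² = π(4.0600e-04 m)² = 5.178e-07 m²
R₁ = ρL/A = (1.75×10^-8)(44.2)/(5.178e-07) = 1.494 Ω
Segment 2: A = 9.44 mm² = 9.440e-06 m²
R₂ = (2.67×10^-8)(4.05)/(9.440e-06) = 0.01145 Ω
R = R₁ + R₂ = 1.51 Ω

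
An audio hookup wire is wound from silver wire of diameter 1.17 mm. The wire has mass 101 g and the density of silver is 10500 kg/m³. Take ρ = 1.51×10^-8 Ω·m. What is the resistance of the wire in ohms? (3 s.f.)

A = π(d/2)² = π(5.8500e-04 m)² = 1.0751e-06 m²
L = m/(density·A) = 0.101/(10500×1.0751e-06) = 8.947 m
R = ρL/A = (1.51×10^-8)(8.947)/(1.0751e-06) = 0.126 Ω

0.126 Ω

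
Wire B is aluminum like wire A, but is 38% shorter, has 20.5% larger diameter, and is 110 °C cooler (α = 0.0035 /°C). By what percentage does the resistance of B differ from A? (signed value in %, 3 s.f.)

R ∝ ρL/d² with ρ ∝ (1+αΔT), so R_B/R_A = (1 − 38/100) × (1 + 20.5/100)⁻² × (1 − 0.0035×110)
= 0.62 × 0.6887 × 0.615 = 0.2626
(R_B − R_A)/R_A = 0.2626 − 1 = -73.7%

-73.7%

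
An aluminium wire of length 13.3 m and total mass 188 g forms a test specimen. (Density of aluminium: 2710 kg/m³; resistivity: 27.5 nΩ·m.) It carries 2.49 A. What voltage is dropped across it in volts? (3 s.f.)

0.175 V

ρ = 27.5 nΩ·m = 2.75×10^-8 Ω·m
A = m/(density·L) = 0.188/(2710×13.3) = 5.2160e-06 m²
R = ρL/A = (2.75×10^-8)(13.3)/(5.2160e-06) = 0.07012 Ω
V = IR = 2.49 × 0.07012 = 0.175 V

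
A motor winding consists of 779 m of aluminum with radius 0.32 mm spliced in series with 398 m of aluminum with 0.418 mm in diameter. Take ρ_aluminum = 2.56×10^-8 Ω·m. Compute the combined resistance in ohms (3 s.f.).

Segment 1: A = πr² = π(3.2000e-04 m)² = 3.217e-07 m²
R₁ = ρL/A = (2.56×10^-8)(779)/(3.217e-07) = 61.99 Ω
Segment 2: A = π(d/2)² = π(2.0900e-04 m)² = 1.372e-07 m²
R₂ = (2.56×10^-8)(398)/(1.372e-07) = 74.25 Ω
R = R₁ + R₂ = 136 Ω

136 Ω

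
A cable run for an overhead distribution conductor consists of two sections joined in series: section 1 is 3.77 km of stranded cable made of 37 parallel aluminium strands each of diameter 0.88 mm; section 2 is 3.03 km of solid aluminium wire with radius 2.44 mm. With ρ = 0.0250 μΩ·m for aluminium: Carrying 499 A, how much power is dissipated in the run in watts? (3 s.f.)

2.05×10^6 W

ρ = 0.0250 μΩ·m = 2.50×10^-8 Ω·m
Section 1: A_strand = π(4.4000e-04)² = 6.082e-07 m²; R₁ = ρL/(N·A_s) = (2.50×10^-8)(3770)/(37×6.082e-07) = 4.188 Ω
Section 2: A = πr² = π(2.4400e-03 m)² = 1.870e-05 m²
R₂ = (2.50×10^-8)(3030)/(1.870e-05) = 4.05 Ω
R = R₁ + R₂ = 8.238 Ω
P = I²R = (499)² × 8.238 = 2.05×10^6 W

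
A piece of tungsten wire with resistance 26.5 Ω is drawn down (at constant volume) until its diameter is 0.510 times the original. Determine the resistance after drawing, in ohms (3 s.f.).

392 Ω

Volume constant ⇒ L' = L/r² with r = 0.51. R' = ρL'/A' = ρ(L/r²)/(πr²d₀²/4) = R/r⁴.
R' = 14.78 × 26.5 = 392 Ω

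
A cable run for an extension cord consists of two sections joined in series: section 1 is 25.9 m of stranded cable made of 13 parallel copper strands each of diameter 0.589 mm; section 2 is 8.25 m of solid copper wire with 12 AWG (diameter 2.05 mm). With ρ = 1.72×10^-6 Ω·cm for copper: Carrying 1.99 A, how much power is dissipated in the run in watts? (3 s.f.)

0.668 W

ρ = 1.72×10^-6 Ω·cm = 1.72×10^-8 Ω·m
Section 1: A_strand = π(2.9450e-04)² = 2.725e-07 m²; R₁ = ρL/(N·A_s) = (1.72×10^-8)(25.9)/(13×2.725e-07) = 0.1258 Ω
Section 2: A = π(2.05/2 mm)² = π(1.0250e-03 m)² = 3.301e-06 m²
R₂ = (1.72×10^-8)(8.25)/(3.301e-06) = 0.04299 Ω
R = R₁ + R₂ = 0.1688 Ω
P = I²R = (1.99)² × 0.1688 = 0.668 W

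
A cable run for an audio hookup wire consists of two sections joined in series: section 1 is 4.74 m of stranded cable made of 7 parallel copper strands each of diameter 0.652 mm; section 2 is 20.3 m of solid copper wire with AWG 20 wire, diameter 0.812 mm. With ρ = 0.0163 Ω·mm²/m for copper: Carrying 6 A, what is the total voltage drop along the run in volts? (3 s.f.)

4.03 V

ρ = 0.0163 Ω·mm²/m = 1.63×10^-8 Ω·m
Section 1: A_strand = π(3.2600e-04)² = 3.339e-07 m²; R₁ = ρL/(N·A_s) = (1.63×10^-8)(4.74)/(7×3.339e-07) = 0.03306 Ω
Section 2: A = π(0.812/2 mm)² = π(4.0600e-04 m)² = 5.178e-07 m²
R₂ = (1.63×10^-8)(20.3)/(5.178e-07) = 0.639 Ω
R = R₁ + R₂ = 0.672 Ω
V = IR = 6 × 0.672 = 4.03 V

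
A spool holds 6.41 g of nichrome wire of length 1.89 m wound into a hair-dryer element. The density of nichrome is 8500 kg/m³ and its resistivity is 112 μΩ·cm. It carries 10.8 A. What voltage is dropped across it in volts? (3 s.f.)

ρ = 112 μΩ·cm = 1.12×10^-6 Ω·m
A = m/(density·L) = 0.00641/(8500×1.89) = 3.9900e-07 m²
R = ρL/A = (1.12×10^-6)(1.89)/(3.9900e-07) = 5.305 Ω
V = IR = 10.8 × 5.305 = 57.3 V

57.3 V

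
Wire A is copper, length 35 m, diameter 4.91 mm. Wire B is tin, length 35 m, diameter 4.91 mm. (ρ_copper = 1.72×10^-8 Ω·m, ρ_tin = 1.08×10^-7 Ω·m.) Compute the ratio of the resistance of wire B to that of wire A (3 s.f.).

R ∝ ρL/d², so R_B/R_A = (ρ_B/ρ_A)
= (1.08×10^-7/1.72×10^-8) = 6.28

6.28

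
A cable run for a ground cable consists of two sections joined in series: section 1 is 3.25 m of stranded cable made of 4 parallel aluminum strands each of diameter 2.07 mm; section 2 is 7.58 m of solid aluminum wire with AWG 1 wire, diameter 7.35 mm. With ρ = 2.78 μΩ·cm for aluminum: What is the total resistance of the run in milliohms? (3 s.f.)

11.7 mΩ

ρ = 2.78 μΩ·cm = 2.78×10^-8 Ω·m
Section 1: A_strand = π(1.0350e-03)² = 3.365e-06 m²; R₁ = ρL/(N·A_s) = (2.78×10^-8)(3.25)/(4×3.365e-06) = 0.006712 Ω
Section 2: A = π(7.35/2 mm)² = π(3.6750e-03 m)² = 4.243e-05 m²
R₂ = (2.78×10^-8)(7.58)/(4.243e-05) = 0.004966 Ω
R = R₁ + R₂ = 11.7 mΩ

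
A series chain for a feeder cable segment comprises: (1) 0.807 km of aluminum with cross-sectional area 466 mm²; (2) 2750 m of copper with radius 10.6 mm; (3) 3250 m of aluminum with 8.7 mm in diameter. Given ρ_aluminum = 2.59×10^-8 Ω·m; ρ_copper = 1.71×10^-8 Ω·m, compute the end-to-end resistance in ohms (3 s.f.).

Seg 1: A = 466 mm² = 4.660e-04 m²
R_1 = (2.59×10^-8)(807)/(4.660e-04) = 0.04485 Ω
Seg 2: A = πr² = π(1.0600e-02 m)² = 3.530e-04 m²
R_2 = (1.71×10^-8)(2750)/(3.530e-04) = 0.1332 Ω
Seg 3: A = π(d/2)² = π(4.3500e-03 m)² = 5.945e-05 m²
R_3 = (2.59×10^-8)(3250)/(5.945e-05) = 1.416 Ω
R_total = R_1 + R_2 + R_3 = 1.59 Ω

1.59 Ω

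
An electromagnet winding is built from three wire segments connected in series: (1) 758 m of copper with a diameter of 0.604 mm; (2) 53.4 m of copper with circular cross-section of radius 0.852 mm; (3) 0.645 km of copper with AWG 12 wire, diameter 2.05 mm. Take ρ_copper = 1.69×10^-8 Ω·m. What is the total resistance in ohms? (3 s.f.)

48.4 Ω

Seg 1: A = π(d/2)² = π(3.0200e-04 m)² = 2.865e-07 m²
R_1 = (1.69×10^-8)(758)/(2.865e-07) = 44.71 Ω
Seg 2: A = πr² = π(8.5200e-04 m)² = 2.280e-06 m²
R_2 = (1.69×10^-8)(53.4)/(2.280e-06) = 0.3957 Ω
Seg 3: A = π(2.05/2 mm)² = π(1.0250e-03 m)² = 3.301e-06 m²
R_3 = (1.69×10^-8)(645)/(3.301e-06) = 3.303 Ω
R_total = R_1 + R_2 + R_3 = 48.4 Ω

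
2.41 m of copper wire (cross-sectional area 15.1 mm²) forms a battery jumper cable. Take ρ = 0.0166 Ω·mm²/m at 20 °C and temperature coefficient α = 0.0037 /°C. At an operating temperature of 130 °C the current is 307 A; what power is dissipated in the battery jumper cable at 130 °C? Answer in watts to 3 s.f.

ρ = 0.0166 Ω·mm²/m = 1.66×10^-8 Ω·m
A = 15.1 mm² = 1.510e-05 m²
R₍20₎ = ρL/A = (1.66×10^-8)(2.41)/(1.510e-05) = 0.002649 Ω
R₍130₎ = R₍20₎(1 + αΔT) = 0.002649 × (1 + 0.0037×110) = 0.003728 Ω
P = I²R = (307)² × 0.003728 = 351 W

351 W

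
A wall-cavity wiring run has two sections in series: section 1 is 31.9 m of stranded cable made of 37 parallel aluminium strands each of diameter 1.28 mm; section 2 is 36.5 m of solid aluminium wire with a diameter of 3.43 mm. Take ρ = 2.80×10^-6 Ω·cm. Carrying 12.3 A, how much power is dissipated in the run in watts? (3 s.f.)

19.6 W

ρ = 2.80×10^-6 Ω·cm = 2.80×10^-8 Ω·m
Section 1: A_strand = π(6.4000e-04)² = 1.287e-06 m²; R₁ = ρL/(N·A_s) = (2.80×10^-8)(31.9)/(37×1.287e-06) = 0.01876 Ω
Section 2: A = π(d/2)² = π(1.7150e-03 m)² = 9.240e-06 m²
R₂ = (2.80×10^-8)(36.5)/(9.240e-06) = 0.1106 Ω
R = R₁ + R₂ = 0.1294 Ω
P = I²R = (12.3)² × 0.1294 = 19.6 W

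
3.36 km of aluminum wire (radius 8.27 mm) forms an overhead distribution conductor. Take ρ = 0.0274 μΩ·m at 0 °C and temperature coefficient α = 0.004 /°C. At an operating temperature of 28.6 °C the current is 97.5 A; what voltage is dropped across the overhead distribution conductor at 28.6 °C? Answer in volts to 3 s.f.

ρ = 0.0274 μΩ·m = 2.74×10^-8 Ω·m
A = πr² = π(8.2700e-03 m)² = 2.149e-04 m²
R₍0₎ = ρL/A = (2.74×10^-8)(3360)/(2.149e-04) = 0.4285 Ω
R₍28.6₎ = R₍0₎(1 + αΔT) = 0.4285 × (1 + 0.004×28.6) = 0.4775 Ω
V = IR = 97.5 × 0.4775 = 46.6 V

46.6 V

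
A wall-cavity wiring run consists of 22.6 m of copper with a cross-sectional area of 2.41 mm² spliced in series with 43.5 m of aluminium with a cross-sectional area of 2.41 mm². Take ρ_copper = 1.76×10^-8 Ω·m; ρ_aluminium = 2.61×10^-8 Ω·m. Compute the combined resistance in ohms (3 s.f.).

Segment 1: A = 2.41 mm² = 2.410e-06 m²
R₁ = ρL/A = (1.76×10^-8)(22.6)/(2.410e-06) = 0.165 Ω
R₂ = (2.61×10^-8)(43.5)/(2.410e-06) = 0.4711 Ω
R = R₁ + R₂ = 0.636 Ω

0.636 Ω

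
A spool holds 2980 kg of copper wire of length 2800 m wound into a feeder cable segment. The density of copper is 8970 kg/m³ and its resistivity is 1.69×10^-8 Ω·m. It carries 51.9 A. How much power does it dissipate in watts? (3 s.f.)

A = m/(density·L) = 2980/(8970×2800) = 1.1865e-04 m²
R = ρL/A = (1.69×10^-8)(2800)/(1.1865e-04) = 0.3988 Ω
P = I²R = (51.9)² × 0.3988 = 1070 W

1070 W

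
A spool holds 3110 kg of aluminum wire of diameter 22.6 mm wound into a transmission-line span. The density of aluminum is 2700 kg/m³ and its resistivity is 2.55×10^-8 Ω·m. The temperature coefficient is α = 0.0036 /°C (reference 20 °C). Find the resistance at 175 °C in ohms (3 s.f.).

A = π(d/2)² = π(1.1300e-02 m)² = 4.0115e-04 m²
L = m/(density·A) = 3110/(2700×4.0115e-04) = 2871 m
R = ρL/A = (2.55×10^-8)(2871)/(4.0115e-04) = 0.1825 Ω
R(175 °C) = 0.1825 × (1 + 0.0036×155) = 0.284 Ω

0.284 Ω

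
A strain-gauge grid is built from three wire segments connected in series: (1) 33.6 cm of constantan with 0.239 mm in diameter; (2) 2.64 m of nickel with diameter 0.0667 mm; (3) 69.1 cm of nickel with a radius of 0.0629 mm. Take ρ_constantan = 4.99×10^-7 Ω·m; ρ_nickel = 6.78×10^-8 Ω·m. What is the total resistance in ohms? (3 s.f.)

58.7 Ω

Seg 1: A = π(d/2)² = π(1.1950e-04 m)² = 4.486e-08 m²
R_1 = (4.99×10^-7)(0.336)/(4.486e-08) = 3.737 Ω
Seg 2: A = π(d/2)² = π(3.3350e-05 m)² = 3.494e-09 m²
R_2 = (6.78×10^-8)(2.64)/(3.494e-09) = 51.23 Ω
Seg 3: A = πr² = π(6.2900e-05 m)² = 1.243e-08 m²
R_3 = (6.78×10^-8)(0.691)/(1.243e-08) = 3.769 Ω
R_total = R_1 + R_2 + R_3 = 58.7 Ω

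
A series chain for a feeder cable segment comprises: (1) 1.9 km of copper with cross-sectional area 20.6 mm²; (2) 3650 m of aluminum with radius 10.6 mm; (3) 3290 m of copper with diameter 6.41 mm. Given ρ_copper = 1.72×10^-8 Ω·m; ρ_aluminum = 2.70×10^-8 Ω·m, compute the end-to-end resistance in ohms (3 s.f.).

Seg 1: A = 20.6 mm² = 2.060e-05 m²
R_1 = (1.72×10^-8)(1900)/(2.060e-05) = 1.586 Ω
Seg 2: A = πr² = π(1.0600e-02 m)² = 3.530e-04 m²
R_2 = (2.70×10^-8)(3650)/(3.530e-04) = 0.2792 Ω
Seg 3: A = π(d/2)² = π(3.2050e-03 m)² = 3.227e-05 m²
R_3 = (1.72×10^-8)(3290)/(3.227e-05) = 1.754 Ω
R_total = R_1 + R_2 + R_3 = 3.62 Ω

3.62 Ω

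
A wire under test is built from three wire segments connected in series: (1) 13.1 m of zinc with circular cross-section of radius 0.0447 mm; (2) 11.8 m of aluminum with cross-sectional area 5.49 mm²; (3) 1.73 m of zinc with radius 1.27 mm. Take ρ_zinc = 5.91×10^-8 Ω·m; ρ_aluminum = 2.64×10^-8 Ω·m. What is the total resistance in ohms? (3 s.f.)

123 Ω

Seg 1: A = πr² = π(4.4700e-05 m)² = 6.277e-09 m²
R_1 = (5.91×10^-8)(13.1)/(6.277e-09) = 123.3 Ω
Seg 2: A = 5.49 mm² = 5.490e-06 m²
R_2 = (2.64×10^-8)(11.8)/(5.490e-06) = 0.05674 Ω
Seg 3: A = πr² = π(1.2700e-03 m)² = 5.067e-06 m²
R_3 = (5.91×10^-8)(1.73)/(5.067e-06) = 0.02018 Ω
R_total = R_1 + R_2 + R_3 = 123 Ω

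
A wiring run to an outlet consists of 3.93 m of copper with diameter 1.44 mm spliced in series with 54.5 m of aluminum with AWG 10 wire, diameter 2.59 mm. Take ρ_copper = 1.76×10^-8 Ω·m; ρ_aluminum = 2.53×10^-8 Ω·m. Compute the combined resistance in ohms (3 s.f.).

0.304 Ω

Segment 1: A = π(d/2)² = π(7.2000e-04 m)² = 1.629e-06 m²
R₁ = ρL/A = (1.76×10^-8)(3.93)/(1.629e-06) = 0.04247 Ω
Segment 2: A = π(2.59/2 mm)² = π(1.2950e-03 m)² = 5.269e-06 m²
R₂ = (2.53×10^-8)(54.5)/(5.269e-06) = 0.2617 Ω
R = R₁ + R₂ = 0.304 Ω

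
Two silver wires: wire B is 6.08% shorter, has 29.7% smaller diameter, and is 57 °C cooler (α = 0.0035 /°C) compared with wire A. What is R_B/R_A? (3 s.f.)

R ∝ ρL/d² with ρ ∝ (1+αΔT), so R_B/R_A = (1 − 6.08/100) × (1 − 29.7/100)⁻² × (1 − 0.0035×57)
= 0.9392 × 2.023 × 0.8005 = 1.52

1.52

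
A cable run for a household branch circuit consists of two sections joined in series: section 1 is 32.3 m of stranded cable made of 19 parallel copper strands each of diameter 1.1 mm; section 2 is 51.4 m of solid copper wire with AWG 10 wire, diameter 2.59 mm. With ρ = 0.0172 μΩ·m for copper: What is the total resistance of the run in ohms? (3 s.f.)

0.199 Ω

ρ = 0.0172 μΩ·m = 1.72×10^-8 Ω·m
Section 1: A_strand = π(5.5000e-04)² = 9.503e-07 m²; R₁ = ρL/(N·A_s) = (1.72×10^-8)(32.3)/(19×9.503e-07) = 0.03077 Ω
Section 2: A = π(2.59/2 mm)² = π(1.2950e-03 m)² = 5.269e-06 m²
R₂ = (1.72×10^-8)(51.4)/(5.269e-06) = 0.1678 Ω
R = R₁ + R₂ = 0.199 Ω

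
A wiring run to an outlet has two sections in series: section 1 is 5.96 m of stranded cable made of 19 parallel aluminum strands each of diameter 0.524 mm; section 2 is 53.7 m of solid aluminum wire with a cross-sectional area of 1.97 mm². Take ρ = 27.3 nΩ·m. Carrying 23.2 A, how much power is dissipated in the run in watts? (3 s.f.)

422 W

ρ = 27.3 nΩ·m = 2.73×10^-8 Ω·m
Section 1: A_strand = π(2.6200e-04)² = 2.157e-07 m²; R₁ = ρL/(N·A_s) = (2.73×10^-8)(5.96)/(19×2.157e-07) = 0.03971 Ω
Section 2: A = 1.97 mm² = 1.970e-06 m²
R₂ = (2.73×10^-8)(53.7)/(1.970e-06) = 0.7442 Ω
R = R₁ + R₂ = 0.7839 Ω
P = I²R = (23.2)² × 0.7839 = 422 W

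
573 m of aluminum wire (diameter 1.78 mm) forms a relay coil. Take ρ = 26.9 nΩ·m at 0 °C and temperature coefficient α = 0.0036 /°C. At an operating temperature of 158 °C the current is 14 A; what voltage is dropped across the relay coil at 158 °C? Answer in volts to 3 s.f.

136 V

ρ = 26.9 nΩ·m = 2.69×10^-8 Ω·m
A = π(d/2)² = π(8.9000e-04 m)² = 2.488e-06 m²
R₍0₎ = ρL/A = (2.69×10^-8)(573)/(2.488e-06) = 6.194 Ω
R₍158₎ = R₍0₎(1 + αΔT) = 6.194 × (1 + 0.0036×158) = 9.717 Ω
V = IR = 14 × 9.717 = 136 V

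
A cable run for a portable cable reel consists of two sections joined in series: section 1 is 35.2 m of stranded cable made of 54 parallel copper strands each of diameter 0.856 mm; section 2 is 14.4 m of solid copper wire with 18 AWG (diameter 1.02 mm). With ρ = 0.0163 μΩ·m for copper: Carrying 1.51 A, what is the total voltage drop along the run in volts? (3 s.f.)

0.462 V

ρ = 0.0163 μΩ·m = 1.63×10^-8 Ω·m
Section 1: A_strand = π(4.2800e-04)² = 5.755e-07 m²; R₁ = ρL/(N·A_s) = (1.63×10^-8)(35.2)/(54×5.755e-07) = 0.01846 Ω
Section 2: A = π(1.02/2 mm)² = π(5.1000e-04 m)² = 8.171e-07 m²
R₂ = (1.63×10^-8)(14.4)/(8.171e-07) = 0.2872 Ω
R = R₁ + R₂ = 0.3057 Ω
V = IR = 1.51 × 0.3057 = 0.462 V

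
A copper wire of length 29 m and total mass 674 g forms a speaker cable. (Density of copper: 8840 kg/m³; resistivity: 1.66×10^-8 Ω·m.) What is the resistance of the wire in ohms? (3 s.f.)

A = m/(density·L) = 0.674/(8840×29) = 2.6291e-06 m²
R = ρL/A = (1.66×10^-8)(29)/(2.6291e-06) = 0.183 Ω

0.183 Ω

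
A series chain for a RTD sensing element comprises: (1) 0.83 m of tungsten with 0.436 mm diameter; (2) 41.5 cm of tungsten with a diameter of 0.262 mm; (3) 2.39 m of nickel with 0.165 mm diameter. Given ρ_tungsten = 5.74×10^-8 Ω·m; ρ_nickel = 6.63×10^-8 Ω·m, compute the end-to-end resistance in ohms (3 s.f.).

8.17 Ω

Seg 1: A = π(d/2)² = π(2.1800e-04 m)² = 1.493e-07 m²
R_1 = (5.74×10^-8)(0.83)/(1.493e-07) = 0.3191 Ω
Seg 2: A = π(d/2)² = π(1.3100e-04 m)² = 5.391e-08 m²
R_2 = (5.74×10^-8)(0.415)/(5.391e-08) = 0.4418 Ω
Seg 3: A = π(d/2)² = π(8.2500e-05 m)² = 2.138e-08 m²
R_3 = (6.63×10^-8)(2.39)/(2.138e-08) = 7.411 Ω
R_total = R_1 + R_2 + R_3 = 8.17 Ω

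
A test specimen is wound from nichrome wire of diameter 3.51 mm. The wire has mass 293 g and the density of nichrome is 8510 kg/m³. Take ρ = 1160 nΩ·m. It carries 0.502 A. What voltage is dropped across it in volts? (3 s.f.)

ρ = 1160 nΩ·m = 1.16×10^-6 Ω·m
A = π(d/2)² = π(1.7550e-03 m)² = 9.6762e-06 m²
L = m/(density·A) = 0.293/(8510×9.6762e-06) = 3.558 m
R = ρL/A = (1.16×10^-6)(3.558)/(9.6762e-06) = 0.4266 Ω
V = IR = 0.502 × 0.4266 = 0.214 V

0.214 V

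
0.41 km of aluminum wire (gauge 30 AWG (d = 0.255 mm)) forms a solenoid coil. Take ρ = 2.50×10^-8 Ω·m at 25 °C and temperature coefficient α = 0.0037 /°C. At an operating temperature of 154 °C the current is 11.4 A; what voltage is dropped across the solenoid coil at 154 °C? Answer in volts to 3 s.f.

A = π(0.255/2 mm)² = π(1.2750e-04 m)² = 5.107e-08 m²
R₍25₎ = ρL/A = (2.50×10^-8)(410)/(5.107e-08) = 200.7 Ω
R₍154₎ = R₍25₎(1 + αΔT) = 200.7 × (1 + 0.0037×129) = 296.5 Ω
V = IR = 11.4 × 296.5 = 3380 V

3380 V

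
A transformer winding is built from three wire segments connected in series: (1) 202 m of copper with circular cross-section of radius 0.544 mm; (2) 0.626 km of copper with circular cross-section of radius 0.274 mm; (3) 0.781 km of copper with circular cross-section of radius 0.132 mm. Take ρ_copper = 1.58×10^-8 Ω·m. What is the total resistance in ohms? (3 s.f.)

271 Ω

Seg 1: A = πr² = π(5.4400e-04 m)² = 9.297e-07 m²
R_1 = (1.58×10^-8)(202)/(9.297e-07) = 3.433 Ω
Seg 2: A = πr² = π(2.7400e-04 m)² = 2.359e-07 m²
R_2 = (1.58×10^-8)(626)/(2.359e-07) = 41.94 Ω
Seg 3: A = πr² = π(1.3200e-04 m)² = 5.474e-08 m²
R_3 = (1.58×10^-8)(781)/(5.474e-08) = 225.4 Ω
R_total = R_1 + R_2 + R_3 = 271 Ω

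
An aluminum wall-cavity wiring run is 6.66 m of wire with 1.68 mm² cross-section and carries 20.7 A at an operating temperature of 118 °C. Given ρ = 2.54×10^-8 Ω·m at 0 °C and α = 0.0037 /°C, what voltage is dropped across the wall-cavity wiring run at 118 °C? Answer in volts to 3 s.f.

2.99 V

A = 1.68 mm² = 1.680e-06 m²
R₍0₎ = ρL/A = (2.54×10^-8)(6.66)/(1.680e-06) = 0.1007 Ω
R₍118₎ = R₍0₎(1 + αΔT) = 0.1007 × (1 + 0.0037×118) = 0.1447 Ω
V = IR = 20.7 × 0.1447 = 2.99 V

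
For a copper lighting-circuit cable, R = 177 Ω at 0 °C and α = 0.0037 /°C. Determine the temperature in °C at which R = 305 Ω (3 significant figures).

195 °C

R = R₀(1 + α(T − T₀)) ⇒ T = T₀ + (R/R₀ − 1)/α
T = 0 + (305/177 − 1)/0.0037 = 0 + (0.7232)/0.0037 = 195 °C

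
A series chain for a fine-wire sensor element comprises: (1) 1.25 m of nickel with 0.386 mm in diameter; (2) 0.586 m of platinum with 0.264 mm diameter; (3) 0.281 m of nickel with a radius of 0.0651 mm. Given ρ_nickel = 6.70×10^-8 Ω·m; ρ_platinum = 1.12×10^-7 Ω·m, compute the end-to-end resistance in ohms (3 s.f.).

3.33 Ω

Seg 1: A = π(d/2)² = π(1.9300e-04 m)² = 1.170e-07 m²
R_1 = (6.70×10^-8)(1.25)/(1.170e-07) = 0.7157 Ω
Seg 2: A = π(d/2)² = π(1.3200e-04 m)² = 5.474e-08 m²
R_2 = (1.12×10^-7)(0.586)/(5.474e-08) = 1.199 Ω
Seg 3: A = πr² = π(6.5100e-05 m)² = 1.331e-08 m²
R_3 = (6.70×10^-8)(0.281)/(1.331e-08) = 1.414 Ω
R_total = R_1 + R_2 + R_3 = 3.33 Ω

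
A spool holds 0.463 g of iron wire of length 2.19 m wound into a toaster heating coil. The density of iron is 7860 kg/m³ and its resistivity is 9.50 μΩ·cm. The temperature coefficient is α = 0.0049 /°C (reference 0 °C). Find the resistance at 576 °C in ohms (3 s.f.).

ρ = 9.50 μΩ·cm = 9.50×10^-8 Ω·m
A = m/(density·L) = 4.630×10^-4/(7860×2.19) = 2.6898e-08 m²
R = ρL/A = (9.50×10^-8)(2.19)/(2.6898e-08) = 7.735 Ω
R(576 °C) = 7.735 × (1 + 0.0049×576) = 29.6 Ω

29.6 Ω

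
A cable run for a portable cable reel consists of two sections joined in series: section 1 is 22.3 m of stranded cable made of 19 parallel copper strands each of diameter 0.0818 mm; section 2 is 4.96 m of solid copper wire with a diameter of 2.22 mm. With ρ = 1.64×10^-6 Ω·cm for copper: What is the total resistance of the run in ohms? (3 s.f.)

ρ = 1.64×10^-6 Ω·cm = 1.64×10^-8 Ω·m
Section 1: A_strand = π(4.0900e-05)² = 5.255e-09 m²; R₁ = ρL/(N·A_s) = (1.64×10^-8)(22.3)/(19×5.255e-09) = 3.663 Ω
Section 2: A = π(d/2)² = π(1.1100e-03 m)² = 3.871e-06 m²
R₂ = (1.64×10^-8)(4.96)/(3.871e-06) = 0.02102 Ω
R = R₁ + R₂ = 3.68 Ω

3.68 Ω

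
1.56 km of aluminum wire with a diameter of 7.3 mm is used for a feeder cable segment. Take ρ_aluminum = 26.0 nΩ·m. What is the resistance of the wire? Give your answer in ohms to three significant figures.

ρ = 26.0 nΩ·m = 2.60×10^-8 Ω·m
A = π(d/2)² = π(3.6500e-03 m)² = 4.185e-05 m²
R = ρL/A = (2.60×10^-8)(1560 m)/(4.185e-05 m²) = 0.969 Ω

0.969 Ω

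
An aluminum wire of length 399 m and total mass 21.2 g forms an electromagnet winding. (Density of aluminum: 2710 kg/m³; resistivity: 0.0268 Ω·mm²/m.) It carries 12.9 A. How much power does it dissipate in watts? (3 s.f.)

90800 W

ρ = 0.0268 Ω·mm²/m = 2.68×10^-8 Ω·m
A = m/(density·L) = 0.0212/(2710×399) = 1.9606e-08 m²
R = ρL/A = (2.68×10^-8)(399)/(1.9606e-08) = 545.4 Ω
P = I²R = (12.9)² × 545.4 = 90800 W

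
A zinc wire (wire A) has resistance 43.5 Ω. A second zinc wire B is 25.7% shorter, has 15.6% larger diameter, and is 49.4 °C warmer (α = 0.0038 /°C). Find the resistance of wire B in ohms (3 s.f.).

R ∝ ρL/d² with ρ ∝ (1+αΔT), so R_B/R_A = (1 − 25.7/100) × (1 + 15.6/100)⁻² × (1 + 0.0038×49.4)
= 0.743 × 0.7483 × 1.188 = 0.6604
R_B = 0.6604 × 43.5 = 28.7 Ω

28.7 Ω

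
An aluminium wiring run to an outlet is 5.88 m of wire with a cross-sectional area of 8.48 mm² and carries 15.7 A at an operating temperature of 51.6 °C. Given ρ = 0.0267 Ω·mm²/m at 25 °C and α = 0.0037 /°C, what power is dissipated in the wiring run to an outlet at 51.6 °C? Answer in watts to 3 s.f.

ρ = 0.0267 Ω·mm²/m = 2.67×10^-8 Ω·m
A = 8.48 mm² = 8.480e-06 m²
R₍25₎ = ρL/A = (2.67×10^-8)(5.88)/(8.480e-06) = 0.01851 Ω
R₍51.6₎ = R₍25₎(1 + αΔT) = 0.01851 × (1 + 0.0037×26.6) = 0.02034 Ω
P = I²R = (15.7)² × 0.02034 = 5.01 W

5.01 W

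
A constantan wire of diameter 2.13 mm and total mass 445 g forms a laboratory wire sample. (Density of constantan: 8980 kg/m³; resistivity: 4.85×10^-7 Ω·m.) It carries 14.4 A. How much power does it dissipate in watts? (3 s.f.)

A = π(d/2)² = π(1.0650e-03 m)² = 3.5633e-06 m²
L = m/(density·A) = 0.445/(8980×3.5633e-06) = 13.91 m
R = ρL/A = (4.85×10^-7)(13.91)/(3.5633e-06) = 1.893 Ω
P = I²R = (14.4)² × 1.893 = 393 W

393 W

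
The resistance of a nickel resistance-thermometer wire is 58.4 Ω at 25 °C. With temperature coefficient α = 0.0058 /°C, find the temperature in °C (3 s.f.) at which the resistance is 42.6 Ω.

-21.6 °C

R = R₀(1 + α(T − T₀)) ⇒ T = T₀ + (R/R₀ − 1)/α
T = 25 + (42.6/58.4 − 1)/0.0058 = 25 + (-0.2705)/0.0058 = -21.6 °C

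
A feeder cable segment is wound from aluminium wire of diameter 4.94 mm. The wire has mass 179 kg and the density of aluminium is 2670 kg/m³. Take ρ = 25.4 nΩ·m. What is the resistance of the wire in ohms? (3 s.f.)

ρ = 25.4 nΩ·m = 2.54×10^-8 Ω·m
A = π(d/2)² = π(2.4700e-03 m)² = 1.9167e-05 m²
L = m/(density·A) = 179/(2670×1.9167e-05) = 3498 m
R = ρL/A = (2.54×10^-8)(3498)/(1.9167e-05) = 4.64 Ω

4.64 Ω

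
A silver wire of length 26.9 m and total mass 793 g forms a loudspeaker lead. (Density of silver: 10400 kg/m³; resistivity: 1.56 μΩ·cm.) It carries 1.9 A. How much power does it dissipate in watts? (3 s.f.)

ρ = 1.56 μΩ·cm = 1.56×10^-8 Ω·m
A = m/(density·L) = 0.793/(10400×26.9) = 2.8346e-06 m²
R = ρL/A = (1.56×10^-8)(26.9)/(2.8346e-06) = 0.148 Ω
P = I²R = (1.9)² × 0.148 = 0.534 W

0.534 W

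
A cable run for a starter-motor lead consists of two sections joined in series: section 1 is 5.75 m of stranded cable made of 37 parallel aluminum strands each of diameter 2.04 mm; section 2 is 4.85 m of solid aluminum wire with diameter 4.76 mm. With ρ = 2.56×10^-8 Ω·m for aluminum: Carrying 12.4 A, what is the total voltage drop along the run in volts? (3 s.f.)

Section 1: A_strand = π(1.0200e-03)² = 3.269e-06 m²; R₁ = ρL/(N·A_s) = (2.56×10^-8)(5.75)/(37×3.269e-06) = 0.001217 Ω
Section 2: A = π(d/2)² = π(2.3800e-03 m)² = 1.780e-05 m²
R₂ = (2.56×10^-8)(4.85)/(1.780e-05) = 0.006977 Ω
R = R₁ + R₂ = 0.008194 Ω
V = IR = 12.4 × 0.008194 = 0.102 V

0.102 V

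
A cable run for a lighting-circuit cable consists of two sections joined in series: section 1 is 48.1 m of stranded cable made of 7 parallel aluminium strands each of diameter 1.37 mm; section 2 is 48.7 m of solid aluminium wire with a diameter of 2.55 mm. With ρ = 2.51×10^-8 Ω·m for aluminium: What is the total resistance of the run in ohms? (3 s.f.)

Section 1: A_strand = π(6.8500e-04)² = 1.474e-06 m²; R₁ = ρL/(N·A_s) = (2.51×10^-8)(48.1)/(7×1.474e-06) = 0.117 Ω
Section 2: A = π(d/2)² = π(1.2750e-03 m)² = 5.107e-06 m²
R₂ = (2.51×10^-8)(48.7)/(5.107e-06) = 0.2393 Ω
R = R₁ + R₂ = 0.356 Ω

0.356 Ω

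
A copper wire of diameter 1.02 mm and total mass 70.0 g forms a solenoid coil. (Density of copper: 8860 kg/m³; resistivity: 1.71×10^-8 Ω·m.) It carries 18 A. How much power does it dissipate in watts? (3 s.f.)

65.6 W

A = π(d/2)² = π(5.1000e-04 m)² = 8.1713e-07 m²
L = m/(density·A) = 0.07/(8860×8.1713e-07) = 9.669 m
R = ρL/A = (1.71×10^-8)(9.669)/(8.1713e-07) = 0.2023 Ω
P = I²R = (18)² × 0.2023 = 65.6 W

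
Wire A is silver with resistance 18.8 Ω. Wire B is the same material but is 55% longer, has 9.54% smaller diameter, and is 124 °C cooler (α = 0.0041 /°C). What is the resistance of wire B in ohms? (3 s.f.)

17.5 Ω

R ∝ ρL/d² with ρ ∝ (1+αΔT), so R_B/R_A = (1 + 55/100) × (1 − 9.54/100)⁻² × (1 − 0.0041×124)
= 1.55 × 1.222 × 0.4916 = 0.9312
R_B = 0.9312 × 18.8 = 17.5 Ω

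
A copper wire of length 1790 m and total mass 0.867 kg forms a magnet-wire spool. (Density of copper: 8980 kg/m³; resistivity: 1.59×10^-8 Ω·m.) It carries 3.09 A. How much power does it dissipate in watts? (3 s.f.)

5040 W

A = m/(density·L) = 0.867/(8980×1790) = 5.3937e-08 m²
R = ρL/A = (1.59×10^-8)(1790)/(5.3937e-08) = 527.7 Ω
P = I²R = (3.09)² × 527.7 = 5040 W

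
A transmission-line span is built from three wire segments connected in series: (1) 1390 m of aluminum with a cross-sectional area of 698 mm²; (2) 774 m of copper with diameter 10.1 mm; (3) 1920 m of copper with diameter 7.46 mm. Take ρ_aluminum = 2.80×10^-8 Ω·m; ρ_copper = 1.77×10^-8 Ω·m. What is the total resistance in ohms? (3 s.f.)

Seg 1: A = 698 mm² = 6.980e-04 m²
R_1 = (2.80×10^-8)(1390)/(6.980e-04) = 0.05576 Ω
Seg 2: A = π(d/2)² = π(5.0500e-03 m)² = 8.012e-05 m²
R_2 = (1.77×10^-8)(774)/(8.012e-05) = 0.171 Ω
Seg 3: A = π(d/2)² = π(3.7300e-03 m)² = 4.371e-05 m²
R_3 = (1.77×10^-8)(1920)/(4.371e-05) = 0.7775 Ω
R_total = R_1 + R_2 + R_3 = 1.00 Ω

1.00 Ω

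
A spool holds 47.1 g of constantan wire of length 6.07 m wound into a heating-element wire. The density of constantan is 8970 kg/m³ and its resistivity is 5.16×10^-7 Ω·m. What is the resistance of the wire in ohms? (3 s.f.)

3.62 Ω

A = m/(density·L) = 0.0471/(8970×6.07) = 8.6505e-07 m²
R = ρL/A = (5.16×10^-7)(6.07)/(8.6505e-07) = 3.62 Ω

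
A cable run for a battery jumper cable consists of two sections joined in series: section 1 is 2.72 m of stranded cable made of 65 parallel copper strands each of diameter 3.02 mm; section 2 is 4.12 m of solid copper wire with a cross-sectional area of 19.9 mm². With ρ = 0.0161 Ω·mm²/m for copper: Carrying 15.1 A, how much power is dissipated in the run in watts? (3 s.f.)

ρ = 0.0161 Ω·mm²/m = 1.61×10^-8 Ω·m
Section 1: A_strand = π(1.5100e-03)² = 7.163e-06 m²; R₁ = ρL/(N·A_s) = (1.61×10^-8)(2.72)/(65×7.163e-06) = 9.405×10^-5 Ω
Section 2: A = 19.9 mm² = 1.990e-05 m²
R₂ = (1.61×10^-8)(4.12)/(1.990e-05) = 0.003333 Ω
R = R₁ + R₂ = 0.003427 Ω
P = I²R = (15.1)² × 0.003427 = 0.781 W

0.781 W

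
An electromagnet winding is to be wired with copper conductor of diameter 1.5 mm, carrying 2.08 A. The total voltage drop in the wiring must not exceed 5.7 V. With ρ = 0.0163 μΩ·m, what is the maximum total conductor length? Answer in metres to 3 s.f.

ρ = 0.0163 μΩ·m = 1.63×10^-8 Ω·m
A = π(d/2)² = π(7.5000e-04 m)² = 1.767e-06 m²
L_max = V_max·A/(1·ρI) = (5.7)(1.767e-06)/(1.63×10^-8×2.08) = 297 m

297 m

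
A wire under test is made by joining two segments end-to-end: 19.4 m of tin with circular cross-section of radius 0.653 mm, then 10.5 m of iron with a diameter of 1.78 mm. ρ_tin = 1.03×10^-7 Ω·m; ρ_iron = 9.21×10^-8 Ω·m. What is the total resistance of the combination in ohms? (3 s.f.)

Segment 1: A = πr² = π(6.5300e-04 m)² = 1.340e-06 m²
R₁ = ρL/A = (1.03×10^-7)(19.4)/(1.340e-06) = 1.492 Ω
Segment 2: A = π(d/2)² = π(8.9000e-04 m)² = 2.488e-06 m²
R₂ = (9.21×10^-8)(10.5)/(2.488e-06) = 0.3886 Ω
R = R₁ + R₂ = 1.88 Ω

1.88 Ω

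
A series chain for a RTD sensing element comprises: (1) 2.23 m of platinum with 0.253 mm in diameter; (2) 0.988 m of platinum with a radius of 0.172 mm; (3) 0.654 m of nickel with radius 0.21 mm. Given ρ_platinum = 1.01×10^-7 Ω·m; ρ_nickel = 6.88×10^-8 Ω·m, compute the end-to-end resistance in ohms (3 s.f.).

5.88 Ω

Seg 1: A = π(d/2)² = π(1.2650e-04 m)² = 5.027e-08 m²
R_1 = (1.01×10^-7)(2.23)/(5.027e-08) = 4.48 Ω
Seg 2: A = πr² = π(1.7200e-04 m)² = 9.294e-08 m²
R_2 = (1.01×10^-7)(0.988)/(9.294e-08) = 1.074 Ω
Seg 3: A = πr² = π(2.1000e-04 m)² = 1.385e-07 m²
R_3 = (6.88×10^-8)(0.654)/(1.385e-07) = 0.3248 Ω
R_total = R_1 + R_2 + R_3 = 5.88 Ω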